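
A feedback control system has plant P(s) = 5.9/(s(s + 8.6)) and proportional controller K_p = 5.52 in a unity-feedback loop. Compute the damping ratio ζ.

ζ = 0.753

1 + K_p·P(s) = 0 gives s² + 8.6s + 32.57 = 0.
So ω_n² = 32.57 ⇒ ω_n = 5.707 rad/s, and ζ = 8.6/(2ω_n) = 0.753.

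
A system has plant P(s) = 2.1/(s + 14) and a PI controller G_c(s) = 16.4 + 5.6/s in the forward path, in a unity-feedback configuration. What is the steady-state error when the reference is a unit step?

The open loop G_c(s)P(s) has a pole at the origin (type 1), so the static position error constant is infinite and e_ss = 1/(1+∞) = 0.

0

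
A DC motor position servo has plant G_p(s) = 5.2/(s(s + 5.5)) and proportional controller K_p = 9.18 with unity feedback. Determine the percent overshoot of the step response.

25.6%

From 1 + K_pG_p(s) = 0: s² + 5.5s + 47.74 = 0 ⇒ ω_n = 6.909, ζ = 0.398.
%OS = 100·exp(−πζ/√(1−ζ²)) = 100·exp(−π·0.398/√0.8416) = 25.6%.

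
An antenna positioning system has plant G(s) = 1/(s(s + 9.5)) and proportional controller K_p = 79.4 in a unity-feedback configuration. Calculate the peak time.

T_p = 0.417 s

The closed-loop denominator s² + 9.5s + 79.4 gives ω_n = √79.4 = 8.911 and ζ = 9.5/(2ω_n) = 0.5331.
Damped frequency ω_d = ω_n√(1−ζ²) = 7.539 rad/s, so peak time T_p = π/ω_d = 0.417 s.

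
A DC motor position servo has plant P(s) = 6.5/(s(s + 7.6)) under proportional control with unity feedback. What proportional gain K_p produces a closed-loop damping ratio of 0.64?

K_p = 5.42

Closed-loop characteristic equation: s² + 7.6s + K_p·6.5 = 0.
So ω_n = √(6.5K_p) and 2ζω_n = 7.6, giving ζ = 7.6/(2√(6.5K_p)).
Setting ζ = 0.64: √(6.5K_p) = 7.6/(2·0.64) = 5.938, so K_p = 35.25/6.5 = 5.42.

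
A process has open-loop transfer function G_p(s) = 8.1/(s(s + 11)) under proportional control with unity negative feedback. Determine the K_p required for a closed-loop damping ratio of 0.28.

Closed-loop characteristic equation: s² + 11s + K_p·8.1 = 0.
So ω_n = √(8.1K_p) and 2ζω_n = 11, giving ζ = 11/(2√(8.1K_p)).
Setting ζ = 0.28: √(8.1K_p) = 11/(2·0.28) = 19.64, so K_p = 385.8/8.1 = 47.6.

K_p = 47.6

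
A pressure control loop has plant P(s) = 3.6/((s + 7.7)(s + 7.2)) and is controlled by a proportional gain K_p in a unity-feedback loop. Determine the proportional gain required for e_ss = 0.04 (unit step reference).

K_p = 370

The loop is type 0, so e_ss(step) = 1/(1 + K_pos) with K_pos = K_p·P(0).
P(0) = 0.06494. Require 1/(1 + K_p·0.06494) = 0.04, so 1 + 0.06494·K_p = 25.
K_p = (25 − 1)/0.06494 = 370.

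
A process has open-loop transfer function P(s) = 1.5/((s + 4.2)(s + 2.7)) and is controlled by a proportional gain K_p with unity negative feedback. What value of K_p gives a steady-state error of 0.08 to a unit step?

K_p = 86.9

For a type-0 loop with proportional control, e_ss = 1/(1 + K_p·P(0)).
P(0) = 0.1323. Require 1/(1 + K_p·0.1323) = 0.08, so 1 + 0.1323·K_p = 12.5.
K_p = (12.5 − 1)/0.1323 = 86.9.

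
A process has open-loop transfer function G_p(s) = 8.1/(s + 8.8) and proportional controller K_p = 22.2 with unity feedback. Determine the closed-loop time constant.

τ = 0.0053 s

Closed-loop transfer function: T(s) = K_p·G_p(s)/(1 + K_p·G_p(s)) = 179.8/(s + 8.8 + 179.8) = 179.8/(s + 188.6).
Time constant τ = 1/188.6 = 0.0053 s.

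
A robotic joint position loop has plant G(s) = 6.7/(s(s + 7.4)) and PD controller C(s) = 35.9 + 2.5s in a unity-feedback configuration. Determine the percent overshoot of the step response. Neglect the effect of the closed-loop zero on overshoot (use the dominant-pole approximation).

Forward path: (35.9 + 2.5s)·6.7/(s(s+7.4)). The closed-loop characteristic equation is s² + (7.4 + 6.7·2.5)s + 6.7·35.9 = 0.
That is s² + 24.15s + 240.5 = 0, so ω_n = 15.51 rad/s and ζ = 24.15/(2·15.51) = 0.7786.
%OS = 100·exp(−πζ/√(1−ζ²)) = 2.03%.

2.03%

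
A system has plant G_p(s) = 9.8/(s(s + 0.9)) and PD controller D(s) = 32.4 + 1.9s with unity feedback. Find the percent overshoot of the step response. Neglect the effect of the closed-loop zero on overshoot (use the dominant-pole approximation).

Forward path: (32.4 + 1.9s)·9.8/(s(s+0.9)). The closed-loop characteristic equation is s² + (0.9 + 9.8·1.9)s + 9.8·32.4 = 0.
That is s² + 19.52s + 317.5 = 0, so ω_n = 17.82 rad/s and ζ = 19.52/(2·17.82) = 0.5477.
%OS = 100·exp(−πζ/√(1−ζ²)) = 12.8%.

12.8%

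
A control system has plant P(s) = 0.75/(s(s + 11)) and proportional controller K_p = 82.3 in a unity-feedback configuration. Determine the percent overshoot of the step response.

4.6%

Closed-loop characteristic equation: s² + 11s + 61.72 = 0, so ω_n = 7.857 rad/s and ζ = 11/(2·7.857) = 0.7001.
%OS = 100·exp(−πζ/√(1−ζ²)) = 100·exp(−π·0.7001/√0.5099) = 4.6%.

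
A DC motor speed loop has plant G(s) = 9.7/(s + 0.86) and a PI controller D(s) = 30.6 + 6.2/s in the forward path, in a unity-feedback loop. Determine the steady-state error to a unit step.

The open loop D(s)G(s) has a pole at the origin (type 1), so the static position error constant is infinite and e_ss = 1/(1+∞) = 0.

0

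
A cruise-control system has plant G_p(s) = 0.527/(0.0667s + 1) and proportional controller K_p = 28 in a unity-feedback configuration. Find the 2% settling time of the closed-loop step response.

T_s ≈ 0.0169 s

Closed loop: T(s) = K_p·G_p/(1+K_p·G_p) = 14.76/(0.0667s + 1 + 14.76), with pole at s = −(1 + 14.76)/0.0667 = −236.2.
τ = 1/236.2 = 0.004233 s, so 2% settling time ≈ 4τ = 0.0169 s.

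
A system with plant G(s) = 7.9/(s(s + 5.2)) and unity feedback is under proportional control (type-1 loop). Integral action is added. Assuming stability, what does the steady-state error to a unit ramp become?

The integrator raises the loop to type 2, so K_v → ∞ and e_ss to a ramp is zero.

0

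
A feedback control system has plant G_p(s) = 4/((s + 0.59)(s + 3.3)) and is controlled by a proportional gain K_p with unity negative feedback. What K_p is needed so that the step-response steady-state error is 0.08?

The loop is type 0, so e_ss(step) = 1/(1 + K_pos) with K_pos = K_p·G_p(0).
G_p(0) = 2.054. Require 1/(1 + K_p·2.054) = 0.08, so 1 + 2.054·K_p = 12.5.
K_p = (12.5 − 1)/2.054 = 5.6.

K_p = 5.6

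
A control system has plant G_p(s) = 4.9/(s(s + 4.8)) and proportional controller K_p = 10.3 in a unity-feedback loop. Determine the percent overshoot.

32.4%

The closed-loop denominator s² + 4.8s + 50.47 gives ω_n = √50.47 = 7.104 and ζ = 4.8/(2ω_n) = 0.3378.
%OS = 100·exp(−πζ/√(1−ζ²)) = 100·exp(−π·0.3378/√0.8859) = 32.4%.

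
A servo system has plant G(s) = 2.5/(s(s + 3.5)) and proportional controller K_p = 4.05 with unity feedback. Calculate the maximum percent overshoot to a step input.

12.6%

Closed-loop characteristic equation: s² + 3.5s + 10.12 = 0, so ω_n = 3.182 rad/s and ζ = 3.5/(2·3.182) = 0.55.
%OS = 100·exp(−πζ/√(1−ζ²)) = 100·exp(−π·0.55/√0.6975) = 12.6%.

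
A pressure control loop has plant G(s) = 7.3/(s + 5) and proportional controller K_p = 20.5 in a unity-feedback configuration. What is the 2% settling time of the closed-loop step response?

Closed-loop transfer function: T(s) = K_p·G(s)/(1 + K_p·G(s)) = 149.7/(s + 5 + 149.7) = 149.7/(s + 154.7).
Time constant τ = 1/154.7 = 0.006466 s, so the 2% settling time is about 4τ = 0.0259 s.

T_s ≈ 0.0259 s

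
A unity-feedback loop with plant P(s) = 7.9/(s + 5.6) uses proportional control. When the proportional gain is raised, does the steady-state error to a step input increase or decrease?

The position error constant K_pos = K_p·P(0) grows with K_p, and e_ss = 1/(1+K_pos) falls.

decrease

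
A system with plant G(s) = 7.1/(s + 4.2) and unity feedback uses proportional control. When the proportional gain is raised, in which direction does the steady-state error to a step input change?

decrease

e_ss = 1/(1 + K_p·G(0)); a larger K_p raises the denominator, so e_ss decreases.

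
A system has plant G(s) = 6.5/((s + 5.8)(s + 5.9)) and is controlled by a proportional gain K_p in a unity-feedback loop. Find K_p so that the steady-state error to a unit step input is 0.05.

K_p = 100

The loop is type 0, so e_ss(step) = 1/(1 + K_pos) with K_pos = K_p·G(0).
G(0) = 0.1899. Require 1/(1 + K_p·0.1899) = 0.05, so 1 + 0.1899·K_p = 20.
K_p = (20 − 1)/0.1899 = 100.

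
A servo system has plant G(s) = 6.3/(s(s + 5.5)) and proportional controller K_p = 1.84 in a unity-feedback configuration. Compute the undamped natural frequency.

ω_n = 3.4 rad/s

With unity feedback the closed-loop characteristic equation is s² + 5.5s + 1.84·6.3 = s² + 5.5s + 11.59 = 0.
Matching s² + 2ζω_n s + ω_n²: ω_n = √11.59 = 3.405 rad/s and 2ζω_n = 5.5, so ζ = 5.5/(2·3.405) = 0.808.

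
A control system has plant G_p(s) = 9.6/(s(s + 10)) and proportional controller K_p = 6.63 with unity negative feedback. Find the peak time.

T_p = 0.505 s

Closed-loop characteristic equation: s² + 10s + 63.65 = 0, so ω_n = 7.978 rad/s and ζ = 10/(2·7.978) = 0.6267.
Damped frequency ω_d = ω_n√(1−ζ²) = 6.217 rad/s, so peak time T_p = π/ω_d = 0.505 s.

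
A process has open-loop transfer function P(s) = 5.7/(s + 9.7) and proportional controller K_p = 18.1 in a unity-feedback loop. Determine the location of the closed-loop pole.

Closed-loop transfer function: T(s) = K_p·P(s)/(1 + K_p·P(s)) = 103.2/(s + 9.7 + 103.2) = 103.2/(s + 112.9).
The closed-loop pole is at s = −112.9.

s = -112.9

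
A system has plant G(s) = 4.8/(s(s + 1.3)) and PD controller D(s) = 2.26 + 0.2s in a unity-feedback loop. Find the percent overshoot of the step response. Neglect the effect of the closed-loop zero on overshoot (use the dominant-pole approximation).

31.7%

Forward path: (2.26 + 0.2s)·4.8/(s(s+1.3)). The closed-loop characteristic equation is s² + (1.3 + 4.8·0.2)s + 4.8·2.26 = 0.
That is s² + 2.26s + 10.85 = 0, so ω_n = 3.294 rad/s and ζ = 2.26/(2·3.294) = 0.3431.
%OS = 100·exp(−πζ/√(1−ζ²)) = 31.7%.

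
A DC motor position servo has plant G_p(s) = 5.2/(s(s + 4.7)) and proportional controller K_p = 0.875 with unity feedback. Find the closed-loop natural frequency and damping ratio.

ω_n = 2.13 rad/s, ζ = 1.1

The closed-loop denominator is s(s+4.7) + 0.875·5.2 = s² + 4.7s + 4.55.
Matching s² + 2ζω_n s + ω_n²: ω_n = √4.55 = 2.133 rad/s and 2ζω_n = 4.7, so ζ = 4.7/(2·2.133) = 1.1.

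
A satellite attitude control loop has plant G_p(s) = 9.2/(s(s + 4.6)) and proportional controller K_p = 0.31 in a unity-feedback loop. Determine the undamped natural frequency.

The closed-loop denominator is s(s+4.6) + 0.31·9.2 = s² + 4.6s + 2.852.
So ω_n² = 2.852 ⇒ ω_n = 1.689 rad/s, and ζ = 4.6/(2ω_n) = 1.36.

ω_n = 1.69 rad/s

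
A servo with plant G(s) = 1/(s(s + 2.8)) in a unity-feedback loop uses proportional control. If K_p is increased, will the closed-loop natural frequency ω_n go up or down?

increase

ω_n = √(1·K_p), which grows with K_p.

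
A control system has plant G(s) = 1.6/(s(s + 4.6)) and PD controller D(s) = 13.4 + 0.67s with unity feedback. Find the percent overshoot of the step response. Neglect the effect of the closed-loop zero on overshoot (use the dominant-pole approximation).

Forward path: (13.4 + 0.67s)·1.6/(s(s+4.6)). The closed-loop characteristic equation is s² + (4.6 + 1.6·0.67)s + 1.6·13.4 = 0.
That is s² + 5.672s + 21.44 = 0, so ω_n = 4.63 rad/s and ζ = 5.672/(2·4.63) = 0.6125.
%OS = 100·exp(−πζ/√(1−ζ²)) = 8.77%.

8.77%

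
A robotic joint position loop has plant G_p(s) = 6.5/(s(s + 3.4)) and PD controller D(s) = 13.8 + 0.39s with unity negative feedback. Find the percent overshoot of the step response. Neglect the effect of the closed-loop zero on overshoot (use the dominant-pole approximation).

Forward path: (13.8 + 0.39s)·6.5/(s(s+3.4)). The closed-loop characteristic equation is s² + (3.4 + 6.5·0.39)s + 6.5·13.8 = 0.
That is s² + 5.935s + 89.7 = 0, so ω_n = 9.471 rad/s and ζ = 5.935/(2·9.471) = 0.3133.
%OS = 100·exp(−πζ/√(1−ζ²)) = 35.5%.

35.5%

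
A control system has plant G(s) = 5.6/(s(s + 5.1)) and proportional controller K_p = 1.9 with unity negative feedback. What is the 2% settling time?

The closed-loop denominator s² + 5.1s + 10.64 gives ω_n = √10.64 = 3.262 and ζ = 5.1/(2ω_n) = 0.7818.
2% settling time T_s ≈ 4/(ζω_n) = 4/2.55 = 1.57 s.

T_s ≈ 1.57 s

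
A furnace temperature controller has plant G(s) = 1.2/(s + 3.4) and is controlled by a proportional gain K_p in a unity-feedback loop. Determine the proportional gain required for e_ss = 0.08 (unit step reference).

The loop is type 0, so e_ss(step) = 1/(1 + K_pos) with K_pos = K_p·G(0).
G(0) = 0.3529. Require 1/(1 + K_p·0.3529) = 0.08, so 1 + 0.3529·K_p = 12.5.
K_p = (12.5 − 1)/0.3529 = 32.6.

K_p = 32.6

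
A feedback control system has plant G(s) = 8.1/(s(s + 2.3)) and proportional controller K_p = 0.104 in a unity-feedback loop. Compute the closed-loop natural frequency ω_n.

ω_n = 0.918 rad/s

The closed-loop denominator is s(s+2.3) + 0.104·8.1 = s² + 2.3s + 0.8424.
Matching s² + 2ζω_n s + ω_n²: ω_n = √0.8424 = 0.9178 rad/s and 2ζω_n = 2.3, so ζ = 2.3/(2·0.9178) = 1.25.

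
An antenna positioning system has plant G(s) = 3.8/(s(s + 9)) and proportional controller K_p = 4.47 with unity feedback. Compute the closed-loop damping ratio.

The closed-loop denominator is s(s+9) + 4.47·3.8 = s² + 9s + 16.99.
Matching s² + 2ζω_n s + ω_n²: ω_n = √16.99 = 4.121 rad/s and 2ζω_n = 9, so ζ = 9/(2·4.121) = 1.09.

ζ = 1.09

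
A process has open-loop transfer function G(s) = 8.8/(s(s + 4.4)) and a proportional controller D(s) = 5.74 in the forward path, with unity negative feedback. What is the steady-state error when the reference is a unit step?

The open loop D(s)G(s) has a pole at the origin (type 1), so the static position error constant is infinite and e_ss = 1/(1+∞) = 0.

0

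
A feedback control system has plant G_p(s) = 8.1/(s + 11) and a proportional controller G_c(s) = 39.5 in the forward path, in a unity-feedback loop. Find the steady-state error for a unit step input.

The loop is type 0. Static position error constant K_pos = G_c(0)·G_p(0) = 39.5·0.7364 = 29.09.
Steady-state error to a unit step: e_ss = 1/(1+K_pos) = 1/30.09 = 0.0332.

0.0332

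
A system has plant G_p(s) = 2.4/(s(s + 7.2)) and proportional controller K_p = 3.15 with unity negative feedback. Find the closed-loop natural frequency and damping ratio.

ω_n = 2.75 rad/s, ζ = 1.31

The closed-loop denominator is s(s+7.2) + 3.15·2.4 = s² + 7.2s + 7.56.
So ω_n² = 7.56 ⇒ ω_n = 2.75 rad/s, and ζ = 7.2/(2ω_n) = 1.31.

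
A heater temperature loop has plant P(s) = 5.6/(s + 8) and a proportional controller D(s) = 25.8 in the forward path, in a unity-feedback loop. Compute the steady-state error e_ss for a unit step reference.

0.0525

The loop is type 0. Static position error constant K_pos = D(0)·P(0) = 25.8·0.7 = 18.06.
Steady-state error to a unit step: e_ss = 1/(1+K_pos) = 1/19.06 = 0.0525.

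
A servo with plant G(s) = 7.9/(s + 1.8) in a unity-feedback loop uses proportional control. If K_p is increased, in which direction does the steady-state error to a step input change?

decrease

The position error constant K_pos = K_p·G(0) grows with K_p, and e_ss = 1/(1+K_pos) falls.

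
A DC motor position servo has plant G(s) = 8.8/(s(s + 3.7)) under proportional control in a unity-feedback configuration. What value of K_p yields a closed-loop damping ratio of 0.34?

Closed-loop characteristic equation: s² + 3.7s + K_p·8.8 = 0.
So ω_n = √(8.8K_p) and 2ζω_n = 3.7, giving ζ = 3.7/(2√(8.8K_p)).
Setting ζ = 0.34: √(8.8K_p) = 3.7/(2·0.34) = 5.441, so K_p = 29.61/8.8 = 3.36.

K_p = 3.36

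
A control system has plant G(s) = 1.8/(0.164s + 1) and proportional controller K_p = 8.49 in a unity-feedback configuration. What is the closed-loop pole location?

s = -99.28

Closed loop: T(s) = K_p·G/(1+K_p·G) = 15.28/(0.164s + 1 + 15.28), with pole at s = −(1 + 15.28)/0.164 = −99.28.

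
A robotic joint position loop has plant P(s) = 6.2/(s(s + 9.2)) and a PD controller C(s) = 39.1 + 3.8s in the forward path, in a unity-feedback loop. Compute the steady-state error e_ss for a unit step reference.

0

The open loop C(s)P(s) has a pole at the origin (type 1), so the static position error constant is infinite and e_ss = 1/(1+∞) = 0.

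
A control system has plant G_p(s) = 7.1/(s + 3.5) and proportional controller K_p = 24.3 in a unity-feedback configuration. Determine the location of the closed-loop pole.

s = -176

Closed-loop transfer function: T(s) = K_p·G_p(s)/(1 + K_p·G_p(s)) = 172.5/(s + 3.5 + 172.5) = 172.5/(s + 176).
The closed-loop pole is at s = −176.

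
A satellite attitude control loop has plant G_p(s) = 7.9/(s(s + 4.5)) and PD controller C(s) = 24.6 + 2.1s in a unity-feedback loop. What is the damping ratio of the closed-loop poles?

ζ = 0.756

Forward path: (24.6 + 2.1s)·7.9/(s(s+4.5)). The closed-loop characteristic equation is s² + (4.5 + 7.9·2.1)s + 7.9·24.6 = 0.
That is s² + 21.09s + 194.3 = 0, so ω_n = 13.94 rad/s and ζ = 21.09/(2·13.94) = 0.7564.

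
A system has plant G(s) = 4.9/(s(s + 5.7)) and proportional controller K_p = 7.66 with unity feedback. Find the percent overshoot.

From 1 + K_pG(s) = 0: s² + 5.7s + 37.53 = 0 ⇒ ω_n = 6.126, ζ = 0.4652.
%OS = 100·exp(−πζ/√(1−ζ²)) = 100·exp(−π·0.4652/√0.7836) = 19.2%.

19.2%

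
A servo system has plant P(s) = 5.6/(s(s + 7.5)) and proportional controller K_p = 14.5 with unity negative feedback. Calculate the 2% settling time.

From 1 + K_pP(s) = 0: s² + 7.5s + 81.2 = 0 ⇒ ω_n = 9.011, ζ = 0.4162.
2% settling time T_s ≈ 4/(ζω_n) = 4/3.75 = 1.07 s.

T_s ≈ 1.07 s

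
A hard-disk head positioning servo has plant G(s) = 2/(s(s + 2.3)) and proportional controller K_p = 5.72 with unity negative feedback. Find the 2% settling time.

From 1 + K_pG(s) = 0: s² + 2.3s + 11.44 = 0 ⇒ ω_n = 3.382, ζ = 0.34.
2% settling time T_s ≈ 4/(ζω_n) = 4/1.15 = 3.48 s.

T_s ≈ 3.48 s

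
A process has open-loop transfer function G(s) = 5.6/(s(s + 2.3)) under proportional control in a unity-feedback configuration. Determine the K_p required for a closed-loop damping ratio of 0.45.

K_p = 1.17

Closed-loop characteristic equation: s² + 2.3s + K_p·5.6 = 0.
So ω_n = √(5.6K_p) and 2ζω_n = 2.3, giving ζ = 2.3/(2√(5.6K_p)).
Setting ζ = 0.45: √(5.6K_p) = 2.3/(2·0.45) = 2.556, so K_p = 6.531/5.6 = 1.17.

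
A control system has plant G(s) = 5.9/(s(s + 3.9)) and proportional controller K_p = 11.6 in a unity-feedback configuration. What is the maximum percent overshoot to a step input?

Closed-loop characteristic equation: s² + 3.9s + 68.44 = 0, so ω_n = 8.273 rad/s and ζ = 3.9/(2·8.273) = 0.2357.
%OS = 100·exp(−πζ/√(1−ζ²)) = 100·exp(−π·0.2357/√0.9444) = 46.7%.

46.7%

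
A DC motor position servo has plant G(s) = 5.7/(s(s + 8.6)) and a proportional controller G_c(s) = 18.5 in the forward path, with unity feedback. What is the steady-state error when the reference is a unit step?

0

The open loop G_c(s)G(s) has a pole at the origin (type 1), so the static position error constant is infinite and e_ss = 1/(1+∞) = 0.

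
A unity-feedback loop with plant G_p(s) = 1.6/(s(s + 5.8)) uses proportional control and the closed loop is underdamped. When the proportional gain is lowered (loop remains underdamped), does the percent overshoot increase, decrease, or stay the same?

decrease

ζ = 5.8/(2√(1.6K_p)) rises as K_p falls; higher damping means less overshoot.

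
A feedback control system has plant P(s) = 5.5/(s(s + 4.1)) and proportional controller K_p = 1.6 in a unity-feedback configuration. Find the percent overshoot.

4.96%

The closed-loop denominator s² + 4.1s + 8.8 gives ω_n = √8.8 = 2.966 and ζ = 4.1/(2ω_n) = 0.6911.
%OS = 100·exp(−πζ/√(1−ζ²)) = 100·exp(−π·0.6911/√0.5224) = 4.96%.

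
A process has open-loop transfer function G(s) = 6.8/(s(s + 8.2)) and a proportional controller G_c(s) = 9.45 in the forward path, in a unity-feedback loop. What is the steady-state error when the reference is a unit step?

0

The open loop G_c(s)G(s) has a pole at the origin (type 1), so the static position error constant is infinite and e_ss = 1/(1+∞) = 0.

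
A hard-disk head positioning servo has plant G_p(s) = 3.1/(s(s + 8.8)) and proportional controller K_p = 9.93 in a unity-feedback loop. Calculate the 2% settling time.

T_s ≈ 0.909 s

From 1 + K_pG_p(s) = 0: s² + 8.8s + 30.78 = 0 ⇒ ω_n = 5.548, ζ = 0.793.
2% settling time T_s ≈ 4/(ζω_n) = 4/4.4 = 0.909 s.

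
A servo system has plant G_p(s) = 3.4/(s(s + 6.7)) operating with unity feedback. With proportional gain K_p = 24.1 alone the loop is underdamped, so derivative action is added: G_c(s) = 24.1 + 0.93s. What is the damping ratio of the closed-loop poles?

ζ = 0.545

Forward path: (24.1 + 0.93s)·3.4/(s(s+6.7)). The closed-loop characteristic equation is s² + (6.7 + 3.4·0.93)s + 3.4·24.1 = 0.
That is s² + 9.862s + 81.94 = 0, so ω_n = 9.052 rad/s and ζ = 9.862/(2·9.052) = 0.5447.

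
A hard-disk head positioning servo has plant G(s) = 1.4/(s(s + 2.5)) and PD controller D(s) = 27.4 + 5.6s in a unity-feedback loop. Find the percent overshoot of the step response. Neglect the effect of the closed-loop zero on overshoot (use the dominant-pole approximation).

Forward path: (27.4 + 5.6s)·1.4/(s(s+2.5)). The closed-loop characteristic equation is s² + (2.5 + 1.4·5.6)s + 1.4·27.4 = 0.
That is s² + 10.34s + 38.36 = 0, so ω_n = 6.194 rad/s and ζ = 10.34/(2·6.194) = 0.8347.
%OS = 100·exp(−πζ/√(1−ζ²)) = 0.854%.

0.854%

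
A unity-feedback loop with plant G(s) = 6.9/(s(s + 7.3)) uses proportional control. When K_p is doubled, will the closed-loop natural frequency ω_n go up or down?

increase

ω_n = √(6.9·K_p), which grows with K_p.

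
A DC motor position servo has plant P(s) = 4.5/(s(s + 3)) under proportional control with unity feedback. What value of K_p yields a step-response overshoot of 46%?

K_p = 8.68

From %OS = 100·exp(−πζ/√(1−ζ²)) = 46%, ζ = −ln(0.46)/√(π²+ln²(0.46)) = 0.24.
Characteristic equation s² + 3s + 4.5K_p = 0 gives ζ = 3/(2√(4.5K_p)).
Setting ζ = 0.24: √(4.5K_p) = 3/(2·0.24) = 6.251, so K_p = 39.08/4.5 = 8.68.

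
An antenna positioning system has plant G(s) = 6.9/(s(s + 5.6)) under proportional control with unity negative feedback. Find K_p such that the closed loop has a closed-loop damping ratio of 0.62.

Closed-loop characteristic equation: s² + 5.6s + K_p·6.9 = 0.
So ω_n = √(6.9K_p) and 2ζω_n = 5.6, giving ζ = 5.6/(2√(6.9K_p)).
Setting ζ = 0.62: √(6.9K_p) = 5.6/(2·0.62) = 4.516, so K_p = 20.4/6.9 = 2.96.

K_p = 2.96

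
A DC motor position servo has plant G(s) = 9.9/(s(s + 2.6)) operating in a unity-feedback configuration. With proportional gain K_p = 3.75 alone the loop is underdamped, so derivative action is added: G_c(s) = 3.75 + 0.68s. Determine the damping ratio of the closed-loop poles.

Forward path: (3.75 + 0.68s)·9.9/(s(s+2.6)). The closed-loop characteristic equation is s² + (2.6 + 9.9·0.68)s + 9.9·3.75 = 0.
That is s² + 9.332s + 37.12 = 0, so ω_n = 6.093 rad/s and ζ = 9.332/(2·6.093) = 0.7658.

ζ = 0.766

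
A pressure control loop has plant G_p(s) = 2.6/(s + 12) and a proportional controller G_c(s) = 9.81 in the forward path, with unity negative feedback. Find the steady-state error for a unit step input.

0.32

The loop is type 0. Static position error constant K_pos = G_c(0)·G_p(0) = 9.81·0.2167 = 2.126.
Steady-state error to a unit step: e_ss = 1/(1+K_pos) = 1/3.126 = 0.32.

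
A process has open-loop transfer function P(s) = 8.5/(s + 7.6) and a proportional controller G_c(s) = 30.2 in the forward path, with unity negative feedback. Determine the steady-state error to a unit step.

0.0288

The loop is type 0. Static position error constant K_pos = G_c(0)·P(0) = 30.2·1.118 = 33.78.
Steady-state error to a unit step: e_ss = 1/(1+K_pos) = 1/34.78 = 0.0288.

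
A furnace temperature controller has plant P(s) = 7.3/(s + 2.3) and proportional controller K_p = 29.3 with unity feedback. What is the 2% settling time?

T_s ≈ 0.0185 s

Closed-loop transfer function: T(s) = K_p·P(s)/(1 + K_p·P(s)) = 213.9/(s + 2.3 + 213.9) = 213.9/(s + 216.2).
Time constant τ = 1/216.2 = 0.004626 s, so the 2% settling time is about 4τ = 0.0185 s.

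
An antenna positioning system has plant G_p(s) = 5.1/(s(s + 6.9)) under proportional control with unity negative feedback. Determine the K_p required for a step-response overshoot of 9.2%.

From %OS = 100·exp(−πζ/√(1−ζ²)) = 9.2%, ζ = −ln(0.092)/√(π²+ln²(0.092)) = 0.6048.
Characteristic equation s² + 6.9s + 5.1K_p = 0 gives ζ = 6.9/(2√(5.1K_p)).
Setting ζ = 0.6048: √(5.1K_p) = 6.9/(2·0.6048) = 5.704, so K_p = 32.54/5.1 = 6.38.

K_p = 6.38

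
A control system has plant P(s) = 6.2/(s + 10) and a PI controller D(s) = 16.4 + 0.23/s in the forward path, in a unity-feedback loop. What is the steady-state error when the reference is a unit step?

0

The open loop D(s)P(s) has a pole at the origin (type 1), so the static position error constant is infinite and e_ss = 1/(1+∞) = 0.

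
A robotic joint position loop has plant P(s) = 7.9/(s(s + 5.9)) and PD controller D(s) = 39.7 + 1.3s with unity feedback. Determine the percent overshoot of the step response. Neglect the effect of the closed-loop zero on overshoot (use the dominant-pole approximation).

19.9%

Forward path: (39.7 + 1.3s)·7.9/(s(s+5.9)). The closed-loop characteristic equation is s² + (5.9 + 7.9·1.3)s + 7.9·39.7 = 0.
That is s² + 16.17s + 313.6 = 0, so ω_n = 17.71 rad/s and ζ = 16.17/(2·17.71) = 0.4565.
%OS = 100·exp(−πζ/√(1−ζ²)) = 19.9%.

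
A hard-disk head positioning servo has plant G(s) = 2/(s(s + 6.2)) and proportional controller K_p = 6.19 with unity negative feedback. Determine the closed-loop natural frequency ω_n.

1 + K_p·G(s) = 0 gives s² + 6.2s + 12.38 = 0.
So ω_n² = 12.38 ⇒ ω_n = 3.519 rad/s, and ζ = 6.2/(2ω_n) = 0.881.

ω_n = 3.52 rad/s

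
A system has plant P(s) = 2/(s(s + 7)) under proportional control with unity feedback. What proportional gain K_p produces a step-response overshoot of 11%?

K_p = 18.5

From %OS = 100·exp(−πζ/√(1−ζ²)) = 11%, ζ = −ln(0.11)/√(π²+ln²(0.11)) = 0.5749.
Characteristic equation s² + 7s + 2K_p = 0 gives ζ = 7/(2√(2K_p)).
Setting ζ = 0.5749: √(2K_p) = 7/(2·0.5749) = 6.088, so K_p = 37.07/2 = 18.5.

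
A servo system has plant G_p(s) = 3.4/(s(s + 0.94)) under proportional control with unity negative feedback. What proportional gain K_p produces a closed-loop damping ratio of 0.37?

K_p = 0.475

Closed-loop characteristic equation: s² + 0.94s + K_p·3.4 = 0.
So ω_n = √(3.4K_p) and 2ζω_n = 0.94, giving ζ = 0.94/(2√(3.4K_p)).
Setting ζ = 0.37: √(3.4K_p) = 0.94/(2·0.37) = 1.27, so K_p = 1.614/3.4 = 0.475.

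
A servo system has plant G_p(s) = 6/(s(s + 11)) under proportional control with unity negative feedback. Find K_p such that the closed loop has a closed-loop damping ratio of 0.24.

K_p = 87.5

Closed-loop characteristic equation: s² + 11s + K_p·6 = 0.
So ω_n = √(6K_p) and 2ζω_n = 11, giving ζ = 11/(2√(6K_p)).
Setting ζ = 0.24: √(6K_p) = 11/(2·0.24) = 22.92, so K_p = 525.2/6 = 87.5.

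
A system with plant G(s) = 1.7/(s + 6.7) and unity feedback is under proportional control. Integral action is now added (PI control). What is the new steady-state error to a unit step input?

Adding integral action puts a pole at s = 0 in the forward path, raising the system type to 1; a type-1 loop has zero steady-state error to a step.

0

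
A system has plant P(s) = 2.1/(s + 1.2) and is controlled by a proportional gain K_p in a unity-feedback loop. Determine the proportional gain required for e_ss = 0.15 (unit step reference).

K_p = 3.24

The loop is type 0, so e_ss(step) = 1/(1 + K_pos) with K_pos = K_p·P(0).
P(0) = 1.75. Require 1/(1 + K_p·1.75) = 0.15, so 1 + 1.75·K_p = 6.667.
K_p = (6.667 − 1)/1.75 = 3.24.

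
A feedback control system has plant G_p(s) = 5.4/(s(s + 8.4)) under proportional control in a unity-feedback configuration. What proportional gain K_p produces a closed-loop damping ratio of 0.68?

Closed-loop characteristic equation: s² + 8.4s + K_p·5.4 = 0.
So ω_n = √(5.4K_p) and 2ζω_n = 8.4, giving ζ = 8.4/(2√(5.4K_p)).
Setting ζ = 0.68: √(5.4K_p) = 8.4/(2·0.68) = 6.176, so K_p = 38.15/5.4 = 7.06.

K_p = 7.06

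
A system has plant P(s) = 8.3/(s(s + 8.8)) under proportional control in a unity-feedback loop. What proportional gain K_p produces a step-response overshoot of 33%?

From %OS = 100·exp(−πζ/√(1−ζ²)) = 33%, ζ = −ln(0.33)/√(π²+ln²(0.33)) = 0.3328.
Characteristic equation s² + 8.8s + 8.3K_p = 0 gives ζ = 8.8/(2√(8.3K_p)).
Setting ζ = 0.3328: √(8.3K_p) = 8.8/(2·0.3328) = 13.22, so K_p = 174.8/8.3 = 21.1.

K_p = 21.1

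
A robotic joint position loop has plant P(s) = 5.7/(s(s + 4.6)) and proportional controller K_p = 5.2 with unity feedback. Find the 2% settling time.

T_s ≈ 1.74 s

The closed-loop denominator s² + 4.6s + 29.64 gives ω_n = √29.64 = 5.444 and ζ = 4.6/(2ω_n) = 0.4225.
2% settling time T_s ≈ 4/(ζω_n) = 4/2.3 = 1.74 s.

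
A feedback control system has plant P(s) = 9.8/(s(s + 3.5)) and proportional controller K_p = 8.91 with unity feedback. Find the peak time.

From 1 + K_pP(s) = 0: s² + 3.5s + 87.32 = 0 ⇒ ω_n = 9.344, ζ = 0.1873.
Damped frequency ω_d = ω_n√(1−ζ²) = 9.179 rad/s, so peak time T_p = π/ω_d = 0.342 s.

T_p = 0.342 s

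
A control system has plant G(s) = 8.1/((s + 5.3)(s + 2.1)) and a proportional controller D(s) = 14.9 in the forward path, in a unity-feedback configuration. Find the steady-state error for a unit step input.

The loop is type 0. Static position error constant K_pos = D(0)·G(0) = 14.9·0.7278 = 10.84.
Steady-state error to a unit step: e_ss = 1/(1+K_pos) = 1/11.84 = 0.0844.

0.0844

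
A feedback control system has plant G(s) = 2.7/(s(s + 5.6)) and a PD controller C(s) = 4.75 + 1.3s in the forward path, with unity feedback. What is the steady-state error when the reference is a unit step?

0

The open loop C(s)G(s) has a pole at the origin (type 1), so the static position error constant is infinite and e_ss = 1/(1+∞) = 0.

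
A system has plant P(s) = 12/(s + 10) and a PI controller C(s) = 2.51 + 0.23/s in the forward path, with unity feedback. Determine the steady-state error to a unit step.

0

The open loop C(s)P(s) has a pole at the origin (type 1), so the static position error constant is infinite and e_ss = 1/(1+∞) = 0.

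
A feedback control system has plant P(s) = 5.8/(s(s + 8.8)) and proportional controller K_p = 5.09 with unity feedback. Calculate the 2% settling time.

T_s ≈ 0.909 s

Closed-loop characteristic equation: s² + 8.8s + 29.52 = 0, so ω_n = 5.433 rad/s and ζ = 8.8/(2·5.433) = 0.8098.
2% settling time T_s ≈ 4/(ζω_n) = 4/4.4 = 0.909 s.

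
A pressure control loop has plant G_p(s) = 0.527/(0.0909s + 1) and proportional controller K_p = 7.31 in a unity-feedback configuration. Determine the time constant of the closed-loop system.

τ = 0.0187 s

Closed loop: T(s) = K_p·G_p/(1+K_p·G_p) = 3.852/(0.0909s + 1 + 3.852), with pole at s = −(1 + 3.852)/0.0909 = −53.38.
Closed-loop time constant τ = 1/53.38 = 0.0187 s.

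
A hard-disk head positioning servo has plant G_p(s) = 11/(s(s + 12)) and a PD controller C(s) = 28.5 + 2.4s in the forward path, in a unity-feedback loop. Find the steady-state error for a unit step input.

0

The open loop C(s)G_p(s) has a pole at the origin (type 1), so the static position error constant is infinite and e_ss = 1/(1+∞) = 0.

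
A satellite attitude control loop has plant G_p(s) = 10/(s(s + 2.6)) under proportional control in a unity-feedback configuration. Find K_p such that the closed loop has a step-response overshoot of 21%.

From %OS = 100·exp(−πζ/√(1−ζ²)) = 21%, ζ = −ln(0.21)/√(π²+ln²(0.21)) = 0.4449.
Characteristic equation s² + 2.6s + 10K_p = 0 gives ζ = 2.6/(2√(10K_p)).
Setting ζ = 0.4449: √(10K_p) = 2.6/(2·0.4449) = 2.922, so K_p = 8.538/10 = 0.854.

K_p = 0.854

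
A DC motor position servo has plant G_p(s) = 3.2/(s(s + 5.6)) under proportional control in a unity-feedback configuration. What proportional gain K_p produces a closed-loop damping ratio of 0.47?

K_p = 11.1

Closed-loop characteristic equation: s² + 5.6s + K_p·3.2 = 0.
So ω_n = √(3.2K_p) and 2ζω_n = 5.6, giving ζ = 5.6/(2√(3.2K_p)).
Setting ζ = 0.47: √(3.2K_p) = 5.6/(2·0.47) = 5.957, so K_p = 35.49/3.2 = 11.1.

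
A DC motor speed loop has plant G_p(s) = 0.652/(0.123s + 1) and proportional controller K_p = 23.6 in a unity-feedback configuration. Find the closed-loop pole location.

Closed loop: T(s) = K_p·G_p/(1+K_p·G_p) = 15.39/(0.123s + 1 + 15.39), with pole at s = −(1 + 15.39)/0.123 = −133.2.

s = -133.2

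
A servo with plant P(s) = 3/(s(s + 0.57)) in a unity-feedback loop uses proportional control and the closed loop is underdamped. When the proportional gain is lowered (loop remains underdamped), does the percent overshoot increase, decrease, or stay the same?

decrease

ζ = 0.57/(2√(3K_p)) rises as K_p falls; higher damping means less overshoot.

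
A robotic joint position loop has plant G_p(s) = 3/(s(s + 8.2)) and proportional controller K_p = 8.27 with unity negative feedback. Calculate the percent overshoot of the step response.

The closed-loop denominator s² + 8.2s + 24.81 gives ω_n = √24.81 = 4.981 and ζ = 8.2/(2ω_n) = 0.8231.
%OS = 100·exp(−πζ/√(1−ζ²)) = 100·exp(−π·0.8231/√0.3225) = 1.05%.

1.05%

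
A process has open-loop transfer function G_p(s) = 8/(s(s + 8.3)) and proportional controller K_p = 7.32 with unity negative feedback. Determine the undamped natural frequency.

ω_n = 7.65 rad/s

With unity feedback the closed-loop characteristic equation is s² + 8.3s + 7.32·8 = s² + 8.3s + 58.56 = 0.
Matching s² + 2ζω_n s + ω_n²: ω_n = √58.56 = 7.652 rad/s and 2ζω_n = 8.3, so ζ = 8.3/(2·7.652) = 0.542.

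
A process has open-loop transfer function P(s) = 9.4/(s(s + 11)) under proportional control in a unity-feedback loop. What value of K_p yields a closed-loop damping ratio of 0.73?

K_p = 6.04

Closed-loop characteristic equation: s² + 11s + K_p·9.4 = 0.
So ω_n = √(9.4K_p) and 2ζω_n = 11, giving ζ = 11/(2√(9.4K_p)).
Setting ζ = 0.73: √(9.4K_p) = 11/(2·0.73) = 7.534, so K_p = 56.76/9.4 = 6.04.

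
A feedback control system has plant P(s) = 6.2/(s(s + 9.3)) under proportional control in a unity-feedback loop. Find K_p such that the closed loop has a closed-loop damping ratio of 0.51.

Closed-loop characteristic equation: s² + 9.3s + K_p·6.2 = 0.
So ω_n = √(6.2K_p) and 2ζω_n = 9.3, giving ζ = 9.3/(2√(6.2K_p)).
Setting ζ = 0.51: √(6.2K_p) = 9.3/(2·0.51) = 9.118, so K_p = 83.13/6.2 = 13.4.

K_p = 13.4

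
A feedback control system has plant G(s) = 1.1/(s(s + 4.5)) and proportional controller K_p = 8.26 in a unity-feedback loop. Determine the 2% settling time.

T_s ≈ 1.78 s

The closed-loop denominator s² + 4.5s + 9.086 gives ω_n = √9.086 = 3.014 and ζ = 4.5/(2ω_n) = 0.7464.
2% settling time T_s ≈ 4/(ζω_n) = 4/2.25 = 1.78 s.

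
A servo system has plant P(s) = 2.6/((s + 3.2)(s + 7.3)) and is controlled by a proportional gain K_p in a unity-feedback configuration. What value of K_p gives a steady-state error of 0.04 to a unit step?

K_p = 216

For a type-0 loop with proportional control, e_ss = 1/(1 + K_p·P(0)).
P(0) = 0.1113. Require 1/(1 + K_p·0.1113) = 0.04, so 1 + 0.1113·K_p = 25.
K_p = (25 − 1)/0.1113 = 216.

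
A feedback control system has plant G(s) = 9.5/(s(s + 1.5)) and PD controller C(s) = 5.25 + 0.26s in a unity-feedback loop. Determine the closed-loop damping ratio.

Forward path: (5.25 + 0.26s)·9.5/(s(s+1.5)). The closed-loop characteristic equation is s² + (1.5 + 9.5·0.26)s + 9.5·5.25 = 0.
That is s² + 3.97s + 49.88 = 0, so ω_n = 7.062 rad/s and ζ = 3.97/(2·7.062) = 0.2811.

ζ = 0.281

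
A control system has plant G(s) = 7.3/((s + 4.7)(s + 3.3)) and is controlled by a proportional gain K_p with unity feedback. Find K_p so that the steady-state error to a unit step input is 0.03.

Steady-state error for a unit step on this type-0 loop is 1/(1 + K_p·G(0)).
G(0) = 0.4707. Require 1/(1 + K_p·0.4707) = 0.03, so 1 + 0.4707·K_p = 33.33.
K_p = (33.33 − 1)/0.4707 = 68.7.

K_p = 68.7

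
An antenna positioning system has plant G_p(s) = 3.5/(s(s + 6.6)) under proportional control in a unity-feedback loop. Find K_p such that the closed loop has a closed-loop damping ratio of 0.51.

Closed-loop characteristic equation: s² + 6.6s + K_p·3.5 = 0.
So ω_n = √(3.5K_p) and 2ζω_n = 6.6, giving ζ = 6.6/(2√(3.5K_p)).
Setting ζ = 0.51: √(3.5K_p) = 6.6/(2·0.51) = 6.471, so K_p = 41.87/3.5 = 12.

K_p = 12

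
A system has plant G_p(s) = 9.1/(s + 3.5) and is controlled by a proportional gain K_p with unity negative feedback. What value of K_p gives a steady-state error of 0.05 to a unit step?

K_p = 7.31

The loop is type 0, so e_ss(step) = 1/(1 + K_pos) with K_pos = K_p·G_p(0).
G_p(0) = 2.6. Require 1/(1 + K_p·2.6) = 0.05, so 1 + 2.6·K_p = 20.
K_p = (20 − 1)/2.6 = 7.31.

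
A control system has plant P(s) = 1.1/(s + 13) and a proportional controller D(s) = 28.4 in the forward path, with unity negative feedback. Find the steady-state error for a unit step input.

The loop is type 0. Static position error constant K_pos = D(0)·P(0) = 28.4·0.08462 = 2.403.
Steady-state error to a unit step: e_ss = 1/(1+K_pos) = 1/3.403 = 0.294.

0.294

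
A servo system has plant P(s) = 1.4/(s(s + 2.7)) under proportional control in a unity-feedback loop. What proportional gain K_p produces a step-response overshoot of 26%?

From %OS = 100·exp(−πζ/√(1−ζ²)) = 26%, ζ = −ln(0.26)/√(π²+ln²(0.26)) = 0.3941.
Characteristic equation s² + 2.7s + 1.4K_p = 0 gives ζ = 2.7/(2√(1.4K_p)).
Setting ζ = 0.3941: √(1.4K_p) = 2.7/(2·0.3941) = 3.426, so K_p = 11.74/1.4 = 8.38.

K_p = 8.38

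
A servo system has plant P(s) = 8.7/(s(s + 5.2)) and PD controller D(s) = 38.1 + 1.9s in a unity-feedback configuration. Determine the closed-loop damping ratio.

ζ = 0.597

Forward path: (38.1 + 1.9s)·8.7/(s(s+5.2)). The closed-loop characteristic equation is s² + (5.2 + 8.7·1.9)s + 8.7·38.1 = 0.
That is s² + 21.73s + 331.5 = 0, so ω_n = 18.21 rad/s and ζ = 21.73/(2·18.21) = 0.5968.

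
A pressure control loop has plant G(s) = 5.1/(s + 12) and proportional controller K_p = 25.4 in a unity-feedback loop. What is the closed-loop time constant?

τ = 0.00707 s

Closed-loop transfer function: T(s) = K_p·G(s)/(1 + K_p·G(s)) = 129.5/(s + 12 + 129.5) = 129.5/(s + 141.5).
Time constant τ = 1/141.5 = 0.00707 s.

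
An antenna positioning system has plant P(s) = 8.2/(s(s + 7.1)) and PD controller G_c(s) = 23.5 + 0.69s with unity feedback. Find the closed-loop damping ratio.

Forward path: (23.5 + 0.69s)·8.2/(s(s+7.1)). The closed-loop characteristic equation is s² + (7.1 + 8.2·0.69)s + 8.2·23.5 = 0.
That is s² + 12.76s + 192.7 = 0, so ω_n = 13.88 rad/s and ζ = 12.76/(2·13.88) = 0.4595.

ζ = 0.46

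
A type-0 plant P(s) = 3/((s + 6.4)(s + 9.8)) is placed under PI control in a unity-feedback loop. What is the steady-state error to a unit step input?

The PI controller's integrator makes the forward path type 1, so e_ss to a step is zero.

0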